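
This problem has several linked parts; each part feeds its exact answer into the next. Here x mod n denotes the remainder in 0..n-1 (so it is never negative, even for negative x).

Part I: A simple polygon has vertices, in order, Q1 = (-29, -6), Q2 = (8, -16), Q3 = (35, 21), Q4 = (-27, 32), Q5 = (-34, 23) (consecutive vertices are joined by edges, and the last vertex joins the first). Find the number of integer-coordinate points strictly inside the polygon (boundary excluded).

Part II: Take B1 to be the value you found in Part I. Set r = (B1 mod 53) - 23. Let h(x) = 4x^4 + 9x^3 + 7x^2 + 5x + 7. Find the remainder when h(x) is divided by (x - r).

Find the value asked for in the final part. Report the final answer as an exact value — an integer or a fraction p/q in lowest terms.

Part I: cross terms: (-29*-16 - 8*-6)=512, (8*21 - 35*-16)=728, (35*32 - -27*21)=1687, (-27*23 - -34*32)=467, (-34*-6 - -29*23)=871; twice the area = |4265| = 4265; area = 4265/2; boundary points = 1 + 1 + 1 + 1 + 1 = 5; strictly interior points = area - boundary/2 + 1 = 2131; answer 2131
Part II: B1 = 2131; r = -12; remainder = value at the root: 4*(-12)^4 + 9*(-12)^3 + 7*(-12)^2 + 5*(-12)^1 + 7 = (82944) + (-15552) + (1008) + (-60) + (7) = 68347; answer 68347

68347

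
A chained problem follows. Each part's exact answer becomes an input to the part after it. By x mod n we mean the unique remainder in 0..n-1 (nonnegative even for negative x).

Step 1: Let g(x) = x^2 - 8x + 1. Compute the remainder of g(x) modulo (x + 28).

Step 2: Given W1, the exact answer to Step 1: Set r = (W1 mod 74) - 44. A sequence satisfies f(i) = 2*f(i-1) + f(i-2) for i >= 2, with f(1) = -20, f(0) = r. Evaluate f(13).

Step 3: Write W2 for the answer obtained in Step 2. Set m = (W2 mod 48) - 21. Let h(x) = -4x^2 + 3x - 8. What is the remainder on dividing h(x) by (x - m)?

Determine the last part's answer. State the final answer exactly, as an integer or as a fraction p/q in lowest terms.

Step 1: remainder = value at the root: 1*(-28)^2 - 8*(-28)^1 + 1 = (784) + (224) + (1) = 1009; answer 1009
Step 2: W1 = 1009; r = 3; f(2) = 2*(-20) + 1*(3) = -37; iterating: f(2)=-37, f(3)=-94, f(4)=-225, f(5)=-544, f(6)=-1313, f(7)=-3170, f(8)=-7653, f(9)=-18476, f(10)=-44605, f(11)=-107686, f(12)=-259977, f(13)=-627640; answer -627640
Step 3: W2 = -627640; m = -13; remainder = value at the root: -4*(-13)^2 + 3*(-13)^1 - 8 = (-676) + (-39) + (-8) = -723; answer -723

-723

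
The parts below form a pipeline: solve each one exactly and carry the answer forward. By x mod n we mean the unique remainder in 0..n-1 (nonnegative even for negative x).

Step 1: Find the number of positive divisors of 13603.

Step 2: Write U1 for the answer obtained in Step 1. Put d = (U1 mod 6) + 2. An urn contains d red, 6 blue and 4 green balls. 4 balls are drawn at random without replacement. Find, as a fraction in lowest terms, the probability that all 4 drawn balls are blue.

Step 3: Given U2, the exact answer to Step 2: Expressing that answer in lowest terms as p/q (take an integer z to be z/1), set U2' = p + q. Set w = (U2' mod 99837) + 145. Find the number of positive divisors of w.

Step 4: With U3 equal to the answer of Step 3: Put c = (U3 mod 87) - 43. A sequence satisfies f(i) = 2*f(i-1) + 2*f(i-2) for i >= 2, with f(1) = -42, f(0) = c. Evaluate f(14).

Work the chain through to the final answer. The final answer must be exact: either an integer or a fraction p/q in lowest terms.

Step 1: 13603 = 61 * 223; number of divisors = (1+1) * (1+1) = 4; answer 4
Step 2: U1 = 4; d = 6; total draws C(16,4) = 1820; favorable C(6,4) = 15; P = 3/364; answer 3/364
Step 3: U2 = 3/364; threaded value p + q = 367; w = 512; 512 = 2^9; number of divisors = (9+1) = 10; answer 10
Step 4: U3 = 10; c = -33; f(2) = 2*(-42) + 2*(-33) = -150; iterating: f(2)=-150, f(3)=-384, f(4)=-1068, f(5)=-2904, f(6)=-7944, f(7)=-21696, f(8)=-59280, f(9)=-161952, f(10)=-442464, f(11)=-1208832, f(12)=-3302592, f(13)=-9022848, f(14)=-24650880; answer -24650880

-24650880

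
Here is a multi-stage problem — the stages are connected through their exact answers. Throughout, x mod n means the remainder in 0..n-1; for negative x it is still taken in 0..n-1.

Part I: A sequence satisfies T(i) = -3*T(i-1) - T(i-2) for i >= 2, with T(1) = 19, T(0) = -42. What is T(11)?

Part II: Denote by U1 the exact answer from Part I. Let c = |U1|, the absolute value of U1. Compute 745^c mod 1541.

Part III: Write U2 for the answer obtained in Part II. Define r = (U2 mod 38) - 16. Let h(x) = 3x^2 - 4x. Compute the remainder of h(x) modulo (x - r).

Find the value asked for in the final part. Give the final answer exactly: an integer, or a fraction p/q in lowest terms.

Part I: T(2) = -3*(19) - 1*(-42) = -15; iterating: T(2)=-15, T(3)=26, T(4)=-63, T(5)=163, T(6)=-426, T(7)=1115, T(8)=-2919, T(9)=7642, T(10)=-20007, T(11)=52379; answer 52379
Part II: U1 = 52379; c = 52379; squarings mod 1541: 745^1=745, 745^2=265, 745^4=880, 745^8=818, 745^16=330, 745^32=1030, 745^64=692, 745^128=1154, 745^256=292, 745^512=509, 745^1024=193, 745^2048=265, 745^4096=880, 745^8192=818, 745^16384=330, 745^32768=1030; 745^52379 = 745^1 * 745^2 * 745^8 * 745^16 * 745^128 * 745^1024 * 745^2048 * 745^16384 * 745^32768 = 1393 (mod 1541); answer 1393
Part III: U2 = 1393; r = 9; remainder = value at the root: 3*(9)^2 - 4*(9)^1 = (243) + (-36) = 207; answer 207

207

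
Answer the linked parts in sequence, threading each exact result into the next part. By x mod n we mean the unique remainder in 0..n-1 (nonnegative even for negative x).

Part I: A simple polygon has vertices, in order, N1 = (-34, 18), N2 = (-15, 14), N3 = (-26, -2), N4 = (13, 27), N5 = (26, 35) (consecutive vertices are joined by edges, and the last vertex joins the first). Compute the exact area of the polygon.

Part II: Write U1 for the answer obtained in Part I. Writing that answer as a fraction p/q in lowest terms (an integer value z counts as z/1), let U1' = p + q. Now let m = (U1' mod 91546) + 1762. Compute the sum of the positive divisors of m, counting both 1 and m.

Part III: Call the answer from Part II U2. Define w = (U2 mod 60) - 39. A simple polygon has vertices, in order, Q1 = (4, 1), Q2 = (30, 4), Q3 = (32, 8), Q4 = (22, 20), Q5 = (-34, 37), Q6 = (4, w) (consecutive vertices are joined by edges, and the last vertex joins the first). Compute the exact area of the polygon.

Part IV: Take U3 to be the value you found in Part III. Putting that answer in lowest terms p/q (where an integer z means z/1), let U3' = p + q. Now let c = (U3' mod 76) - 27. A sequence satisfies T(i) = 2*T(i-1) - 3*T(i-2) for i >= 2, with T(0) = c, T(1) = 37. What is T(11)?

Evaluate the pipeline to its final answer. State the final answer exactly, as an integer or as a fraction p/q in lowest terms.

-9797

Part I: cross terms: (-34*14 - -15*18)=-206, (-15*-2 - -26*14)=394, (-26*27 - 13*-2)=-676, (13*35 - 26*27)=-247, (26*18 - -34*35)=1658; twice the area = |923| = 923; area = 923/2; answer 923/2
Part II: U1 = 923/2; threaded value p + q = 925; m = 2687; 2687 is prime, so its only divisors are 1 and 2687; sigma = 1 + 2687 = 2688; answer 2688
Part III: U2 = 2688; w = 9; cross terms: (4*4 - 30*1)=-14, (30*8 - 32*4)=112, (32*20 - 22*8)=464, (22*37 - -34*20)=1494, (-34*9 - 4*37)=-454, (4*1 - 4*9)=-32; twice the area = |1570| = 1570; area = 785; answer 785
Part IV: U3 = 785; threaded value p + q = 786; c = -1; T(2) = 2*(37) - 3*(-1) = 77; iterating: T(2)=77, T(3)=43, T(4)=-145, T(5)=-419, T(6)=-403, T(7)=451, T(8)=2111, T(9)=2869, T(10)=-595, T(11)=-9797; answer -9797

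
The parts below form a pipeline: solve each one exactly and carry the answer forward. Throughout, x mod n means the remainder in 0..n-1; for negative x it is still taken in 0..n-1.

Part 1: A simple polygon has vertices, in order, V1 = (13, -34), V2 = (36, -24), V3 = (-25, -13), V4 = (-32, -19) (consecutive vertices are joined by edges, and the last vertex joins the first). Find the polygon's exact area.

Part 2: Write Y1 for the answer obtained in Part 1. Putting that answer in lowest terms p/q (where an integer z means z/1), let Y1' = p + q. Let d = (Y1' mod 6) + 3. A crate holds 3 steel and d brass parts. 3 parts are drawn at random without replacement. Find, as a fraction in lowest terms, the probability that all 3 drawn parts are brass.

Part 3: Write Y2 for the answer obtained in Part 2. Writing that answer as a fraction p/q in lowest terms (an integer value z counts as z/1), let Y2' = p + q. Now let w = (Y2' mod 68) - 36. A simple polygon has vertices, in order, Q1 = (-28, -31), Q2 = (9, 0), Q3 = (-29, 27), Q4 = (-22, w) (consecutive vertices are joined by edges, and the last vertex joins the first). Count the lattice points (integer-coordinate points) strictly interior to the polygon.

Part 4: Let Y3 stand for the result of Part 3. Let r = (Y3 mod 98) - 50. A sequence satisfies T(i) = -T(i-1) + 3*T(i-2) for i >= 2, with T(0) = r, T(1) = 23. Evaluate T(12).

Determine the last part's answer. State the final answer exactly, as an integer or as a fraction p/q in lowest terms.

-407297

Part 1: cross terms: (13*-24 - 36*-34)=912, (36*-13 - -25*-24)=-1068, (-25*-19 - -32*-13)=59, (-32*-34 - 13*-19)=1335; twice the area = |1238| = 1238; area = 619; answer 619
Part 2: Y1 = 619; threaded value p + q = 620; d = 5; total draws C(8,3) = 56; favorable C(5,3) = 10; P = 5/28; answer 5/28
Part 3: Y2 = 5/28; threaded value p + q = 33; w = -3; cross terms: (-28*0 - 9*-31)=279, (9*27 - -29*0)=243, (-29*-3 - -22*27)=681, (-22*-31 - -28*-3)=598; twice the area = |1801| = 1801; area = 1801/2; boundary points = 1 + 1 + 1 + 2 = 5; strictly interior points = area - boundary/2 + 1 = 899; answer 899
Part 4: Y3 = 899; r = -33; T(2) = -1*(23) + 3*(-33) = -122; iterating: T(2)=-122, T(3)=191, T(4)=-557, T(5)=1130, T(6)=-2801, T(7)=6191, T(8)=-14594, T(9)=33167, T(10)=-76949, T(11)=176450, T(12)=-407297; answer -407297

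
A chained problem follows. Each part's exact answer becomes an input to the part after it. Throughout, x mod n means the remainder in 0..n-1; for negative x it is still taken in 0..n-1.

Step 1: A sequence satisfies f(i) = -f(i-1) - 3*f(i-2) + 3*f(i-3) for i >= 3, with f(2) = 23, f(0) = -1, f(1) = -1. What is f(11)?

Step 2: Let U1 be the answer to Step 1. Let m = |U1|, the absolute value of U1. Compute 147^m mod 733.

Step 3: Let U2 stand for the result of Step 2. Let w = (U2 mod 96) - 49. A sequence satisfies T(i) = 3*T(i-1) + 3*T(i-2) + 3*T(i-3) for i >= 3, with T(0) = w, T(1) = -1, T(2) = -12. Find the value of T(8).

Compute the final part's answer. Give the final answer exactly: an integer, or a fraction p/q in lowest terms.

-20304

Step 1: f(3) = -1*(23) - 3*(-1) + 3*(-1) = -23; iterating: f(3)=-23, f(4)=-49, f(5)=187, f(6)=-109, f(7)=-599, f(8)=1487, f(9)=-17, f(10)=-6241, f(11)=10753; answer 10753
Step 2: U1 = 10753; m = 10753; squarings mod 733: 147^1=147, 147^2=352, 147^4=27, 147^8=729, 147^16=16, 147^32=256, 147^64=299, 147^128=708, 147^256=625, 147^512=669, 147^1024=431, 147^2048=312, 147^4096=588, 147^8192=501; 147^10753 = 147^1 * 147^512 * 147^2048 * 147^8192 = 153 (mod 733); answer 153
Step 3: U2 = 153; w = 8; T(3) = 3*(-12) + 3*(-1) + 3*(8) = -15; iterating: T(3)=-15, T(4)=-84, T(5)=-333, T(6)=-1296, T(7)=-5139, T(8)=-20304; answer -20304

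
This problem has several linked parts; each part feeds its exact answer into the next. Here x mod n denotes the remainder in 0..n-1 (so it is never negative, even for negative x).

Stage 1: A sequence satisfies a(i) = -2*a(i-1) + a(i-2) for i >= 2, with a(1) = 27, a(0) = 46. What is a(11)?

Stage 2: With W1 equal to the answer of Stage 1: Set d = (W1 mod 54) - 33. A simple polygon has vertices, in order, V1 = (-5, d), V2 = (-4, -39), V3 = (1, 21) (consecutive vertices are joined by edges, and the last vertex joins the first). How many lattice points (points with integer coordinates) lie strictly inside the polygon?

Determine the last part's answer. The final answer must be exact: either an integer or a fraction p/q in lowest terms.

Stage 1: a(2) = -2*(27) + 1*(46) = -8; iterating: a(2)=-8, a(3)=43, a(4)=-94, a(5)=231, a(6)=-556, a(7)=1343, a(8)=-3242, a(9)=7827, a(10)=-18896, a(11)=45619; answer 45619
Stage 2: W1 = 45619; d = 10; cross terms: (-5*-39 - -4*10)=235, (-4*21 - 1*-39)=-45, (1*10 - -5*21)=115; twice the area = |305| = 305; area = 305/2; boundary points = 1 + 5 + 1 = 7; strictly interior points = area - boundary/2 + 1 = 150; answer 150

150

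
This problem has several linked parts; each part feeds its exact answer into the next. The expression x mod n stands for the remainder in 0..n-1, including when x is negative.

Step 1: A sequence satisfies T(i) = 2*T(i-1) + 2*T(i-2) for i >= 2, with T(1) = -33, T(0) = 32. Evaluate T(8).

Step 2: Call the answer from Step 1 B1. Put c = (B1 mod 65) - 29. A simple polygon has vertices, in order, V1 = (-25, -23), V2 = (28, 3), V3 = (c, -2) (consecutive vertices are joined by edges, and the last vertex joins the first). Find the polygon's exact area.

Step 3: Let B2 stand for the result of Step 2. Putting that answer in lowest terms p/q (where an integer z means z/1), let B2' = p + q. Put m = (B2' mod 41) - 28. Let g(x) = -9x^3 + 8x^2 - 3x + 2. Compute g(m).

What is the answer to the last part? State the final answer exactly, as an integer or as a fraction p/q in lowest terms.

75262

Step 1: T(2) = 2*(-33) + 2*(32) = -2; iterating: T(2)=-2, T(3)=-70, T(4)=-144, T(5)=-428, T(6)=-1144, T(7)=-3144, T(8)=-8576; answer -8576
Step 2: B1 = -8576; c = -25; cross terms: (-25*3 - 28*-23)=569, (28*-2 - -25*3)=19, (-25*-23 - -25*-2)=525; twice the area = |1113| = 1113; area = 1113/2; answer 1113/2
Step 3: B2 = 1113/2; threaded value p + q = 1115; m = -20; -9*(-20)^3 + 8*(-20)^2 - 3*(-20)^1 + 2 = (72000) + (3200) + (60) + (2) = 75262; answer 75262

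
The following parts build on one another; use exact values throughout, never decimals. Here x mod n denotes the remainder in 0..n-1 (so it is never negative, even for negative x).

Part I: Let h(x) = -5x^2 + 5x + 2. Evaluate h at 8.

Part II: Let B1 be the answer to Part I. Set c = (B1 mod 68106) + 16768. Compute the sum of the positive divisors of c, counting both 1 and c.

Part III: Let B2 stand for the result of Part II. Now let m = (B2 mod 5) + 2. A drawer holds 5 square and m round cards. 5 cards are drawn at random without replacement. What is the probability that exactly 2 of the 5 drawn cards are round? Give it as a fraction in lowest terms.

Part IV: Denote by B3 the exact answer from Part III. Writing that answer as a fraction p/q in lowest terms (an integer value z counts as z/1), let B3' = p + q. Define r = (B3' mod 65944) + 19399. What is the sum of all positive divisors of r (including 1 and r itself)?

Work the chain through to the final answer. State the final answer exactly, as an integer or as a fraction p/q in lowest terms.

36720

Part I: -5*(8)^2 + 5*(8)^1 + 2 = (-320) + (40) + (2) = -278; answer -278
Part II: B1 = -278; c = 84596; 84596 = 2^2 * 21149; sigma = (1 + 2 + 4) * (1 + 21149) = 7 * 21150 = 148050; answer 148050
Part III: B2 = 148050; m = 2; total draws C(7,5) = 21; favorable C(2,2)*C(5,3) = 10; P = 10/21; answer 10/21
Part IV: B3 = 10/21; threaded value p + q = 31; r = 19430; 19430 = 2 * 5 * 29 * 67; sigma = (1 + 2) * (1 + 5) * (1 + 29) * (1 + 67) = 3 * 6 * 30 * 68 = 36720; answer 36720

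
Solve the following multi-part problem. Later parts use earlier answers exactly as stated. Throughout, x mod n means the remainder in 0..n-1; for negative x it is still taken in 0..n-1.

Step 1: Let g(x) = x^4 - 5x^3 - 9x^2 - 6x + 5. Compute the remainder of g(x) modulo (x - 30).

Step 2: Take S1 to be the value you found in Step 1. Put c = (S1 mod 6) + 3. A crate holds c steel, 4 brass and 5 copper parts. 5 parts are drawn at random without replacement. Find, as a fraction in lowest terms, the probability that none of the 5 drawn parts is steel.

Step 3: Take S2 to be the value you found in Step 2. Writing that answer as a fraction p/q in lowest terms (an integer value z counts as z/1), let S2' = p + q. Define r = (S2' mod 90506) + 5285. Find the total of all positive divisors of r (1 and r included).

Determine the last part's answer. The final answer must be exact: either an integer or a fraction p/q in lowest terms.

Step 1: remainder = value at the root: 1*(30)^4 - 5*(30)^3 - 9*(30)^2 - 6*(30)^1 + 5 = (810000) + (-135000) + (-8100) + (-180) + (5) = 666725; answer 666725
Step 2: S1 = 666725; c = 8; total draws C(17,5) = 6188; favorable C(9,5) = 126; P = 9/442; answer 9/442
Step 3: S2 = 9/442; threaded value p + q = 451; r = 5736; 5736 = 2^3 * 3 * 239; sigma = (1 + 2 + 4 + 8) * (1 + 3) * (1 + 239) = 15 * 4 * 240 = 14400; answer 14400

14400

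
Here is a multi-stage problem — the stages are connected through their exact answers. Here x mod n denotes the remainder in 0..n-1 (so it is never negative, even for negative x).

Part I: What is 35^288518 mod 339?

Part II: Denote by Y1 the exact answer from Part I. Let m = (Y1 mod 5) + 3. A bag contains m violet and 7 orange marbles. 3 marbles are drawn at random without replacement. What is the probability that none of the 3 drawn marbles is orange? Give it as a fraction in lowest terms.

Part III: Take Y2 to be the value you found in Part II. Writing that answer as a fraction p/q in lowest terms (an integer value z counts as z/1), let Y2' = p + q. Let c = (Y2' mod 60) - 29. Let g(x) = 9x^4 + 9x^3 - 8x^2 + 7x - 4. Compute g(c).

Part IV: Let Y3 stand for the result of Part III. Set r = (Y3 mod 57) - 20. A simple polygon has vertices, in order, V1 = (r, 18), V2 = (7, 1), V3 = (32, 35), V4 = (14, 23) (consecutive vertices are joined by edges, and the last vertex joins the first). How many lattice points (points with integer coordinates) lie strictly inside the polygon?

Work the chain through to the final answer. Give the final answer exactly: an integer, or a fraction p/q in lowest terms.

91

Part I: squarings mod 339: 35^1=35, 35^2=208, 35^4=211, 35^8=112, 35^16=1, 35^32=1, 35^64=1, 35^128=1, 35^256=1, 35^512=1, 35^1024=1, 35^2048=1, 35^4096=1, 35^8192=1, 35^16384=1, 35^32768=1, 35^65536=1, 35^131072=1, 35^262144=1; 35^288518 = 35^2 * 35^4 * 35^256 * 35^512 * 35^1024 * 35^8192 * 35^16384 * 35^262144 = 157 (mod 339); answer 157
Part II: Y1 = 157; m = 5; total draws C(12,3) = 220; favorable C(5,3) = 10; P = 1/22; answer 1/22
Part III: Y2 = 1/22; threaded value p + q = 23; c = -6; 9*(-6)^4 + 9*(-6)^3 - 8*(-6)^2 + 7*(-6)^1 - 4 = (11664) + (-1944) + (-288) + (-42) + (-4) = 9386; answer 9386
Part IV: Y3 = 9386; r = 18; cross terms: (18*1 - 7*18)=-108, (7*35 - 32*1)=213, (32*23 - 14*35)=246, (14*18 - 18*23)=-162; twice the area = |189| = 189; area = 189/2; boundary points = 1 + 1 + 6 + 1 = 9; strictly interior points = area - boundary/2 + 1 = 91; answer 91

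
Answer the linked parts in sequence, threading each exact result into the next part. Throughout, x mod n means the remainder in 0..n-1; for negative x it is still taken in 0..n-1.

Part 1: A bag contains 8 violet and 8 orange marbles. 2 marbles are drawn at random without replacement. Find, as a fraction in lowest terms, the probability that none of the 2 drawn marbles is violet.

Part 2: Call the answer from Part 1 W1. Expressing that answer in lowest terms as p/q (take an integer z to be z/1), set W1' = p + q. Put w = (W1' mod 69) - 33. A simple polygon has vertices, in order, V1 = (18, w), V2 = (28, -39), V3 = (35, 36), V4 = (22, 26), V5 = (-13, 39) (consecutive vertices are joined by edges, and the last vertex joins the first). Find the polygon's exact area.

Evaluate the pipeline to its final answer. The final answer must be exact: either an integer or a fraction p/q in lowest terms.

Part 1: total draws C(16,2) = 120; favorable C(8,2) = 28; P = 7/30; answer 7/30
Part 2: W1 = 7/30; threaded value p + q = 37; w = 4; cross terms: (18*-39 - 28*4)=-814, (28*36 - 35*-39)=2373, (35*26 - 22*36)=118, (22*39 - -13*26)=1196, (-13*4 - 18*39)=-754; twice the area = |2119| = 2119; area = 2119/2; answer 2119/2

2119/2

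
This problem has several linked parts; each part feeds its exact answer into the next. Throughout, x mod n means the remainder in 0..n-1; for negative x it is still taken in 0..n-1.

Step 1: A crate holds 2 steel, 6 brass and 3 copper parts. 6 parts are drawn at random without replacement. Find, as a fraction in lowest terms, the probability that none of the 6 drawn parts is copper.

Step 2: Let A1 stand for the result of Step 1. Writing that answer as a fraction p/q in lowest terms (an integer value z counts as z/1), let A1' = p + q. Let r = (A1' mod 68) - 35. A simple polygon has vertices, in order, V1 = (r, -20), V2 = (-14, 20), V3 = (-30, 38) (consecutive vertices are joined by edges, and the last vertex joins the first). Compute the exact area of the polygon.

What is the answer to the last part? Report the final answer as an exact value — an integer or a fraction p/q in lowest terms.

Step 1: total draws C(11,6) = 462; favorable C(8,6) = 28; P = 2/33; answer 2/33
Step 2: A1 = 2/33; threaded value p + q = 35; r = 0; cross terms: (0*20 - -14*-20)=-280, (-14*38 - -30*20)=68, (-30*-20 - 0*38)=600; twice the area = |388| = 388; area = 194; answer 194

194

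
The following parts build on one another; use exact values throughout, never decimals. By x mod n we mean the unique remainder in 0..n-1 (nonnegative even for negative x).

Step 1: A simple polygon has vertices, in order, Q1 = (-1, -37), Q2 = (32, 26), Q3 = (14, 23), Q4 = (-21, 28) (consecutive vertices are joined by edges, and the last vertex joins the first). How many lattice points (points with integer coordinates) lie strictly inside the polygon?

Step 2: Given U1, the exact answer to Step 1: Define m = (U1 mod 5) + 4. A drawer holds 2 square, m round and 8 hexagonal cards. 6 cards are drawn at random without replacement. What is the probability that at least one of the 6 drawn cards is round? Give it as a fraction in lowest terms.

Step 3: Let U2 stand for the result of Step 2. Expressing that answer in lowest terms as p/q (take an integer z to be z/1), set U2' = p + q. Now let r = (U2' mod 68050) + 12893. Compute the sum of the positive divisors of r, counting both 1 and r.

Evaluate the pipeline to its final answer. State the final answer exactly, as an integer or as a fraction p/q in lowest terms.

Step 1: cross terms: (-1*26 - 32*-37)=1158, (32*23 - 14*26)=372, (14*28 - -21*23)=875, (-21*-37 - -1*28)=805; twice the area = |3210| = 3210; area = 1605; boundary points = 3 + 3 + 5 + 5 = 16; strictly interior points = area - boundary/2 + 1 = 1598; answer 1598
Step 2: U1 = 1598; m = 7; total draws C(17,6) = 12376; complement C(10,6) = 210; favorable 12376 - 210 = 12166; P = 869/884; answer 869/884
Step 3: U2 = 869/884; threaded value p + q = 1753; r = 14646; 14646 = 2 * 3 * 2441; sigma = (1 + 2) * (1 + 3) * (1 + 2441) = 3 * 4 * 2442 = 29304; answer 29304

29304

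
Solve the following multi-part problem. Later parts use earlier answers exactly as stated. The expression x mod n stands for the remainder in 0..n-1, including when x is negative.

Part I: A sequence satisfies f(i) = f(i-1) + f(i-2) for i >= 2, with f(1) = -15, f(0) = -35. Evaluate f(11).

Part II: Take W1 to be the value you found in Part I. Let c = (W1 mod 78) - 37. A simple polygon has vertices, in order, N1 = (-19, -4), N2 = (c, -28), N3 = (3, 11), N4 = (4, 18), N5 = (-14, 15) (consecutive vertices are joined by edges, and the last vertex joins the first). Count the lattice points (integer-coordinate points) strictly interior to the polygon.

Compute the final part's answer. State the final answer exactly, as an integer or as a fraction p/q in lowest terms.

478

Part I: f(2) = 1*(-15) + 1*(-35) = -50; iterating: f(2)=-50, f(3)=-65, f(4)=-115, f(5)=-180, f(6)=-295, f(7)=-475, f(8)=-770, f(9)=-1245, f(10)=-2015, f(11)=-3260; answer -3260
Part II: W1 = -3260; c = -21; cross terms: (-19*-28 - -21*-4)=448, (-21*11 - 3*-28)=-147, (3*18 - 4*11)=10, (4*15 - -14*18)=312, (-14*-4 - -19*15)=341; twice the area = |964| = 964; area = 482; boundary points = 2 + 3 + 1 + 3 + 1 = 10; strictly interior points = area - boundary/2 + 1 = 478; answer 478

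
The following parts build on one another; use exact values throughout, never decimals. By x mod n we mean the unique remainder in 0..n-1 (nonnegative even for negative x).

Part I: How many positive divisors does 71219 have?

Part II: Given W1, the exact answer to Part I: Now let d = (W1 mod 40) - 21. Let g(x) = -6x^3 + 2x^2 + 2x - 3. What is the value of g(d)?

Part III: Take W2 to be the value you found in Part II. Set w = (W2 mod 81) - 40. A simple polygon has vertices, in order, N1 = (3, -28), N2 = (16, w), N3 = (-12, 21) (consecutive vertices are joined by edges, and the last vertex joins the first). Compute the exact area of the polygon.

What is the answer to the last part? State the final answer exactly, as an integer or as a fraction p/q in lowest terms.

Part I: 71219 = 229 * 311; number of divisors = (1+1) * (1+1) = 4; answer 4
Part II: W1 = 4; d = -17; -6*(-17)^3 + 2*(-17)^2 + 2*(-17)^1 - 3 = (29478) + (578) + (-34) + (-3) = 30019; answer 30019
Part III: W2 = 30019; w = 9; cross terms: (3*9 - 16*-28)=475, (16*21 - -12*9)=444, (-12*-28 - 3*21)=273; twice the area = |1192| = 1192; area = 596; answer 596

596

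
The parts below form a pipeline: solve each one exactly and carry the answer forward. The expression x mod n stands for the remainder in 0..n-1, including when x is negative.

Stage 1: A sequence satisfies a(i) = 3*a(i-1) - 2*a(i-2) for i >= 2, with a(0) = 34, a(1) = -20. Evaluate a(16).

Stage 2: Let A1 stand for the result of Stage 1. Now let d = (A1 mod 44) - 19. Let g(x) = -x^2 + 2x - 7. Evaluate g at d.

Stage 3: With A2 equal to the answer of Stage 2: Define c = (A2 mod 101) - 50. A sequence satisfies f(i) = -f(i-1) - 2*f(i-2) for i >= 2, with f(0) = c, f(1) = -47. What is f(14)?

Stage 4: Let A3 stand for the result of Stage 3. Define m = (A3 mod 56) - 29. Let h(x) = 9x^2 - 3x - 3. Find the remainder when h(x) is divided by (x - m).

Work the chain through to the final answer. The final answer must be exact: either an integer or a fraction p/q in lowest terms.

Stage 1: a(2) = 3*(-20) - 2*(34) = -128; iterating: a(2)=-128, a(3)=-344, a(4)=-776, a(5)=-1640, a(6)=-3368, a(7)=-6824, a(8)=-13736, a(9)=-27560, a(10)=-55208, a(11)=-110504, a(12)=-221096, a(13)=-442280, a(14)=-884648, a(15)=-1769384, a(16)=-3538856; answer -3538856
Stage 2: A1 = -3538856; d = 1; -1*(1)^2 + 2*(1)^1 - 7 = (-1) + (2) + (-7) = -6; answer -6
Stage 3: A2 = -6; c = 45; f(2) = -1*(-47) - 2*(45) = -43; iterating: f(2)=-43, f(3)=137, f(4)=-51, f(5)=-223, f(6)=325, f(7)=121, f(8)=-771, f(9)=529, f(10)=1013, f(11)=-2071, f(12)=45, f(13)=4097, f(14)=-4187; answer -4187
Stage 4: A3 = -4187; m = -16; remainder = value at the root: 9*(-16)^2 - 3*(-16)^1 - 3 = (2304) + (48) + (-3) = 2349; answer 2349

2349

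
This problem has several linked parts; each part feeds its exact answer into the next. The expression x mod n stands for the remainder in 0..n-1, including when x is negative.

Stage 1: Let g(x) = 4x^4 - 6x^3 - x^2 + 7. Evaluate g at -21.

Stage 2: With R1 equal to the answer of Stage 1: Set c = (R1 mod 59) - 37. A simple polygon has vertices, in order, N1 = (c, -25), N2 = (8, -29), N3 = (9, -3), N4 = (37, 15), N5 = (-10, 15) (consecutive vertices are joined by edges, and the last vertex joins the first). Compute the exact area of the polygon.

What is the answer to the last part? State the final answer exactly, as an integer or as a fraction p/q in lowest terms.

863

Stage 1: 4*(-21)^4 - 6*(-21)^3 - 1*(-21)^2 + 7 = (777924) + (55566) + (-441) + (7) = 833056; answer 833056
Stage 2: R1 = 833056; c = -2; cross terms: (-2*-29 - 8*-25)=258, (8*-3 - 9*-29)=237, (9*15 - 37*-3)=246, (37*15 - -10*15)=705, (-10*-25 - -2*15)=280; twice the area = |1726| = 1726; area = 863; answer 863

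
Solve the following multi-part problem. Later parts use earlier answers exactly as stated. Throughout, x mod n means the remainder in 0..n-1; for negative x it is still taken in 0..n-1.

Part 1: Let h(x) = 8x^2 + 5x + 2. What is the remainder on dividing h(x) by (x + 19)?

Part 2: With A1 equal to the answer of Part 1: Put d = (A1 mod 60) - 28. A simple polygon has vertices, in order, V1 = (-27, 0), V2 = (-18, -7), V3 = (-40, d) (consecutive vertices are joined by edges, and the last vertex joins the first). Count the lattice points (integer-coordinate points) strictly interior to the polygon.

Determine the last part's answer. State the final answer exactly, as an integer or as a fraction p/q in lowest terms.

Part 1: remainder = value at the root: 8*(-19)^2 + 5*(-19)^1 + 2 = (2888) + (-95) + (2) = 2795; answer 2795
Part 2: A1 = 2795; d = 7; cross terms: (-27*-7 - -18*0)=189, (-18*7 - -40*-7)=-406, (-40*0 - -27*7)=189; twice the area = |-28| = 28; area = 14; boundary points = 1 + 2 + 1 = 4; strictly interior points = area - boundary/2 + 1 = 13; answer 13

13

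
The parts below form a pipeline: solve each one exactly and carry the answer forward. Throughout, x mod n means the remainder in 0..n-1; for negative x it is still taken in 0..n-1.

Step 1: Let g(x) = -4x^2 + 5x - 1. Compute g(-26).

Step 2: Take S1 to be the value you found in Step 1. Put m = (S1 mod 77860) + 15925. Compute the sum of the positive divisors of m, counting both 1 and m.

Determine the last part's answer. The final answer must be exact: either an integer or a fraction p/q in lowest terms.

180792

Step 1: -4*(-26)^2 + 5*(-26)^1 - 1 = (-2704) + (-130) + (-1) = -2835; answer -2835
Step 2: S1 = -2835; m = 90950; 90950 = 2 * 5^2 * 17 * 107; sigma = (1 + 2) * (1 + 5 + 25) * (1 + 17) * (1 + 107) = 3 * 31 * 18 * 108 = 180792; answer 180792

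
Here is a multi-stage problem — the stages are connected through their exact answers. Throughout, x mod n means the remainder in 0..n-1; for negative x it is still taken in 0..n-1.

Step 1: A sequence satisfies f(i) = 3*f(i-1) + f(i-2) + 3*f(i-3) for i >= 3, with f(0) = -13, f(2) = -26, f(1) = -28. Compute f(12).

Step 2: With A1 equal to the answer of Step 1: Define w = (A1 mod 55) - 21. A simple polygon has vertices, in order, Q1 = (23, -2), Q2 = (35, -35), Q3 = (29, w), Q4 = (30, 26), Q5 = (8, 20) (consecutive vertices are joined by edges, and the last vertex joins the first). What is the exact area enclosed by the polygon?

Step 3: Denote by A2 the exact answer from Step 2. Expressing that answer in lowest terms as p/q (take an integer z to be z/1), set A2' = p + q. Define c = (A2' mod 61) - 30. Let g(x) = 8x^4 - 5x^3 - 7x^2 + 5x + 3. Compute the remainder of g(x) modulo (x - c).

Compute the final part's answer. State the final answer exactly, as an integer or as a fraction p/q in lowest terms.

Step 1: f(3) = 3*(-26) + 1*(-28) + 3*(-13) = -145; iterating: f(3)=-145, f(4)=-545, f(5)=-1858, f(6)=-6554, f(7)=-23155, f(8)=-81593, f(9)=-287596, f(10)=-1013846, f(11)=-3573913, f(12)=-12598373; answer -12598373
Step 2: A1 = -12598373; w = 16; cross terms: (23*-35 - 35*-2)=-735, (35*16 - 29*-35)=1575, (29*26 - 30*16)=274, (30*20 - 8*26)=392, (8*-2 - 23*20)=-476; twice the area = |1030| = 1030; area = 515; answer 515
Step 3: A2 = 515; threaded value p + q = 516; c = -2; remainder = value at the root: 8*(-2)^4 - 5*(-2)^3 - 7*(-2)^2 + 5*(-2)^1 + 3 = (128) + (40) + (-28) + (-10) + (3) = 133; answer 133

133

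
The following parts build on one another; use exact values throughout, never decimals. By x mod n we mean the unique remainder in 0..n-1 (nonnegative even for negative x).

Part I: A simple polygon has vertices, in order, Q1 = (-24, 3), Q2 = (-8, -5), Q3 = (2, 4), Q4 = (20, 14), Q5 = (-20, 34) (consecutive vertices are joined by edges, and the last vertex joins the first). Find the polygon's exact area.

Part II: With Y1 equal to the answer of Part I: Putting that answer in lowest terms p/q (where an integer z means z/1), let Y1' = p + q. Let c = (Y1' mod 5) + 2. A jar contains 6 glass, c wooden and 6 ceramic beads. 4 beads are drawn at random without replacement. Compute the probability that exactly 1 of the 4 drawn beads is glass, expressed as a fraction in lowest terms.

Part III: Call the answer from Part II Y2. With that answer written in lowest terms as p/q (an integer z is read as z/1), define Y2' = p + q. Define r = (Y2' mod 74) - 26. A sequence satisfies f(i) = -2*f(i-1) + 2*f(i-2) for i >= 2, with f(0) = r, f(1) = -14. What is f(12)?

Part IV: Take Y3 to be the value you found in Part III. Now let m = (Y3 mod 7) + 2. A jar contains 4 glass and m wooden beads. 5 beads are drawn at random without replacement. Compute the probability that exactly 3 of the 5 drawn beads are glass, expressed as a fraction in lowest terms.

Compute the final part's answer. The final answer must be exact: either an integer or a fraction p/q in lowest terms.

Part I: cross terms: (-24*-5 - -8*3)=144, (-8*4 - 2*-5)=-22, (2*14 - 20*4)=-52, (20*34 - -20*14)=960, (-20*3 - -24*34)=756; twice the area = |1786| = 1786; area = 893; answer 893
Part II: Y1 = 893; threaded value p + q = 894; c = 6; total draws C(18,4) = 3060; favorable C(6,1)*C(12,3) = 1320; P = 22/51; answer 22/51
Part III: Y2 = 22/51; threaded value p + q = 73; r = 47; f(2) = -2*(-14) + 2*(47) = 122; iterating: f(2)=122, f(3)=-272, f(4)=788, f(5)=-2120, f(6)=5816, f(7)=-15872, f(8)=43376, f(9)=-118496, f(10)=323744, f(11)=-884480, f(12)=2416448; answer 2416448
Part IV: Y3 = 2416448; m = 8; total draws C(12,5) = 792; favorable C(4,3)*C(8,2) = 112; P = 14/99; answer 14/99

14/99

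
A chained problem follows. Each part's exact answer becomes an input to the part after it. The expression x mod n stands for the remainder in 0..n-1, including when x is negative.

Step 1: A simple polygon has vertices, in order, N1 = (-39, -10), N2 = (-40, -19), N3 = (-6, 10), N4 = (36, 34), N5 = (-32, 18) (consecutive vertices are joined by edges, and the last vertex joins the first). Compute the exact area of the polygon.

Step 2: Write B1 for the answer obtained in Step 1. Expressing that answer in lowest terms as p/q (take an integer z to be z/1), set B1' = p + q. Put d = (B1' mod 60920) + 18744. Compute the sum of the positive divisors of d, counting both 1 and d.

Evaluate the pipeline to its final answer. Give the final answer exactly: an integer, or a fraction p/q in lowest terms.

21880

Step 1: cross terms: (-39*-19 - -40*-10)=341, (-40*10 - -6*-19)=-514, (-6*34 - 36*10)=-564, (36*18 - -32*34)=1736, (-32*-10 - -39*18)=1022; twice the area = |2021| = 2021; area = 2021/2; answer 2021/2
Step 2: B1 = 2021/2; threaded value p + q = 2023; d = 20767; 20767 = 19 * 1093; sigma = (1 + 19) * (1 + 1093) = 20 * 1094 = 21880; answer 21880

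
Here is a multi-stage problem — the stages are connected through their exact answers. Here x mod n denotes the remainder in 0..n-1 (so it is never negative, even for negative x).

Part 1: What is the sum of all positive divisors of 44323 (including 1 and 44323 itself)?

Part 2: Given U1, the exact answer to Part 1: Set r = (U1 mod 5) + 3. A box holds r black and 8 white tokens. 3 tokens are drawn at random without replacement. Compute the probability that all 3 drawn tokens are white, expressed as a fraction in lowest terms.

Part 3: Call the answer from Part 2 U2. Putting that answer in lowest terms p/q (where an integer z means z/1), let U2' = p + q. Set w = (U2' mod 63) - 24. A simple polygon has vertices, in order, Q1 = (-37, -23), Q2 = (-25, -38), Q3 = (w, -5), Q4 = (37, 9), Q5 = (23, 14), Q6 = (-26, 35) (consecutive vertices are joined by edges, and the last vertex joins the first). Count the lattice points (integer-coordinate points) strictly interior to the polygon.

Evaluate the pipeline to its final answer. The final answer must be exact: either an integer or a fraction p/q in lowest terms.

2423

Part 1: 44323 = 127 * 349; sigma = (1 + 127) * (1 + 349) = 128 * 350 = 44800; answer 44800
Part 2: U1 = 44800; r = 3; total draws C(11,3) = 165; favorable C(8,3) = 56; P = 56/165; answer 56/165
Part 3: U2 = 56/165; threaded value p + q = 221; w = 8; cross terms: (-37*-38 - -25*-23)=831, (-25*-5 - 8*-38)=429, (8*9 - 37*-5)=257, (37*14 - 23*9)=311, (23*35 - -26*14)=1169, (-26*-23 - -37*35)=1893; twice the area = |4890| = 4890; area = 2445; boundary points = 3 + 33 + 1 + 1 + 7 + 1 = 46; strictly interior points = area - boundary/2 + 1 = 2423; answer 2423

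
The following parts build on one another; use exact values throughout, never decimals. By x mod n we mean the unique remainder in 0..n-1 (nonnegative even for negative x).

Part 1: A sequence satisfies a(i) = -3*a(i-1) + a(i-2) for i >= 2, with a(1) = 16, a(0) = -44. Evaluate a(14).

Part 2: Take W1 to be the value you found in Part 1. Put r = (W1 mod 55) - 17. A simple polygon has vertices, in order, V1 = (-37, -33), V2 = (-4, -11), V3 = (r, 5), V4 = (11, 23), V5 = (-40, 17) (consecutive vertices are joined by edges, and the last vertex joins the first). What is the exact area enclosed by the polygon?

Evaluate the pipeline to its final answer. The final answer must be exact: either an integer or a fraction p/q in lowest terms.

2155

Part 1: a(2) = -3*(16) + 1*(-44) = -92; iterating: a(2)=-92, a(3)=292, a(4)=-968, a(5)=3196, a(6)=-10556, a(7)=34864, a(8)=-115148, a(9)=380308, a(10)=-1256072, a(11)=4148524, a(12)=-13701644, a(13)=45253456, a(14)=-149462012; answer -149462012
Part 2: W1 = -149462012; r = 31; cross terms: (-37*-11 - -4*-33)=275, (-4*5 - 31*-11)=321, (31*23 - 11*5)=658, (11*17 - -40*23)=1107, (-40*-33 - -37*17)=1949; twice the area = |4310| = 4310; area = 2155; answer 2155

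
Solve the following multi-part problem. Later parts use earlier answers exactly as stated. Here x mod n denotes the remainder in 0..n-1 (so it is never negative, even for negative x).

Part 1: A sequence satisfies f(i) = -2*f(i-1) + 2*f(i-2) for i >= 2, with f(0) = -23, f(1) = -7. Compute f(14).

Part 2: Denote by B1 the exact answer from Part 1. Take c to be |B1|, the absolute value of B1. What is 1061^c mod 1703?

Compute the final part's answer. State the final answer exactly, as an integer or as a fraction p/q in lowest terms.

Part 1: f(2) = -2*(-7) + 2*(-23) = -32; iterating: f(2)=-32, f(3)=50, f(4)=-164, f(5)=428, f(6)=-1184, f(7)=3224, f(8)=-8816, f(9)=24080, f(10)=-65792, f(11)=179744, f(12)=-491072, f(13)=1341632, f(14)=-3665408; answer -3665408
Part 2: B1 = -3665408; c = 3665408; squarings mod 1703: 1061^1=1061, 1061^2=38, 1061^4=1444, 1061^8=664, 1061^16=1522, 1061^32=404, 1061^64=1431, 1061^128=755, 1061^256=1223, 1061^512=495, 1061^1024=1496, 1061^2048=274, 1061^4096=144, 1061^8192=300, 1061^16384=1444, 1061^32768=664, 1061^65536=1522, 1061^131072=404, 1061^262144=1431, 1061^524288=755, 1061^1048576=1223, 1061^2097152=495; 1061^3665408 = 1061^512 * 1061^1024 * 1061^2048 * 1061^8192 * 1061^16384 * 1061^32768 * 1061^65536 * 1061^131072 * 1061^262144 * 1061^1048576 * 1061^2097152 = 1457 (mod 1703); answer 1457

1457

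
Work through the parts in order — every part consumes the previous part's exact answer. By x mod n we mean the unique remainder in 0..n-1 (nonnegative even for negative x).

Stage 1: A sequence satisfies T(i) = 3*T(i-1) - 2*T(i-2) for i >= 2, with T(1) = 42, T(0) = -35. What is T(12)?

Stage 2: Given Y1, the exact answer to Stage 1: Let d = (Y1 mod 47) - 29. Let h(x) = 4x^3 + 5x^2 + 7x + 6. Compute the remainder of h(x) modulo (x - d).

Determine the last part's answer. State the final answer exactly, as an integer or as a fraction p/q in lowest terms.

-59544

Stage 1: T(2) = 3*(42) - 2*(-35) = 196; iterating: T(2)=196, T(3)=504, T(4)=1120, T(5)=2352, T(6)=4816, T(7)=9744, T(8)=19600, T(9)=39312, T(10)=78736, T(11)=157584, T(12)=315280; answer 315280
Stage 2: Y1 = 315280; d = -25; remainder = value at the root: 4*(-25)^3 + 5*(-25)^2 + 7*(-25)^1 + 6 = (-62500) + (3125) + (-175) + (6) = -59544; answer -59544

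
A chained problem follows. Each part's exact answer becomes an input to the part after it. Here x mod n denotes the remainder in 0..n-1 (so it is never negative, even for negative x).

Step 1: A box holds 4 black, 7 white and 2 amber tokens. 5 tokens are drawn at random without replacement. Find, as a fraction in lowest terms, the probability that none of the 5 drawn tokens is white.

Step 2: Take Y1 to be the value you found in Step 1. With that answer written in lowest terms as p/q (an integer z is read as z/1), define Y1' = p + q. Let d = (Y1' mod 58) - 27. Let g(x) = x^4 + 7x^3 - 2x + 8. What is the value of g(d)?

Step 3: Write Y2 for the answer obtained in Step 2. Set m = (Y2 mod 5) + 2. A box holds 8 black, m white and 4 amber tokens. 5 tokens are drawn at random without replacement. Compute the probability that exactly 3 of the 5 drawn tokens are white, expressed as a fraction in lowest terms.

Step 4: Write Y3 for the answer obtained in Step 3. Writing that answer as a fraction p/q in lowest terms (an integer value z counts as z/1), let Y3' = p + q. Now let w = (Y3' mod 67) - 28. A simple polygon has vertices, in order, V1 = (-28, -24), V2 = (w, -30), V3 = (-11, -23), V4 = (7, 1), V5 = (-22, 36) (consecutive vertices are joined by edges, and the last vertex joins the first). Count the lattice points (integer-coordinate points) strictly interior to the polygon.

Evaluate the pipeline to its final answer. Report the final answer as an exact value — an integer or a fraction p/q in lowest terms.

1241

Step 1: total draws C(13,5) = 1287; favorable C(6,5) = 6; P = 2/429; answer 2/429
Step 2: Y1 = 2/429; threaded value p + q = 431; d = -2; 1*(-2)^4 + 7*(-2)^3 - 2*(-2)^1 + 8 = (16) + (-56) + (4) + (8) = -28; answer -28
Step 3: Y2 = -28; m = 4; total draws C(16,5) = 4368; favorable C(4,3)*C(12,2) = 264; P = 11/182; answer 11/182
Step 4: Y3 = 11/182; threaded value p + q = 193; w = 31; cross terms: (-28*-30 - 31*-24)=1584, (31*-23 - -11*-30)=-1043, (-11*1 - 7*-23)=150, (7*36 - -22*1)=274, (-22*-24 - -28*36)=1536; twice the area = |2501| = 2501; area = 2501/2; boundary points = 1 + 7 + 6 + 1 + 6 = 21; strictly interior points = area - boundary/2 + 1 = 1241; answer 1241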